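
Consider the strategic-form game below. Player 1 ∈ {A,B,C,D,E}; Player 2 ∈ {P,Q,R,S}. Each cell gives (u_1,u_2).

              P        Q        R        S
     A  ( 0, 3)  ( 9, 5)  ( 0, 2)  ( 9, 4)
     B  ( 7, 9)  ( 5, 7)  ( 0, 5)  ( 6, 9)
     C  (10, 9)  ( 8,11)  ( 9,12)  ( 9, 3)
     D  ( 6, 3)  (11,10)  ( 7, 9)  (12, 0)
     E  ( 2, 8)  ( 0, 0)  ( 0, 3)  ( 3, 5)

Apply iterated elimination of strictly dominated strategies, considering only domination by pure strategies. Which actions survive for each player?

Remaining: P1:{C,D} P2:{Q,R}

P1 drop A (D beats it: P:6>0 Q:11>9 R:7>0 S:12>9)
P1 drop B (C beats it: P:10>7 Q:8>5 R:9>0 S:9>6)
P1 drop E (C beats it: P:10>2 Q:8>0 R:9>0 S:9>3)
P2 drop P (Q beats it: C:11>9 D:10>3)
P2 drop S (Q beats it: C:11>3 D:10>0)
P1→{C,D} P2→{Q,R}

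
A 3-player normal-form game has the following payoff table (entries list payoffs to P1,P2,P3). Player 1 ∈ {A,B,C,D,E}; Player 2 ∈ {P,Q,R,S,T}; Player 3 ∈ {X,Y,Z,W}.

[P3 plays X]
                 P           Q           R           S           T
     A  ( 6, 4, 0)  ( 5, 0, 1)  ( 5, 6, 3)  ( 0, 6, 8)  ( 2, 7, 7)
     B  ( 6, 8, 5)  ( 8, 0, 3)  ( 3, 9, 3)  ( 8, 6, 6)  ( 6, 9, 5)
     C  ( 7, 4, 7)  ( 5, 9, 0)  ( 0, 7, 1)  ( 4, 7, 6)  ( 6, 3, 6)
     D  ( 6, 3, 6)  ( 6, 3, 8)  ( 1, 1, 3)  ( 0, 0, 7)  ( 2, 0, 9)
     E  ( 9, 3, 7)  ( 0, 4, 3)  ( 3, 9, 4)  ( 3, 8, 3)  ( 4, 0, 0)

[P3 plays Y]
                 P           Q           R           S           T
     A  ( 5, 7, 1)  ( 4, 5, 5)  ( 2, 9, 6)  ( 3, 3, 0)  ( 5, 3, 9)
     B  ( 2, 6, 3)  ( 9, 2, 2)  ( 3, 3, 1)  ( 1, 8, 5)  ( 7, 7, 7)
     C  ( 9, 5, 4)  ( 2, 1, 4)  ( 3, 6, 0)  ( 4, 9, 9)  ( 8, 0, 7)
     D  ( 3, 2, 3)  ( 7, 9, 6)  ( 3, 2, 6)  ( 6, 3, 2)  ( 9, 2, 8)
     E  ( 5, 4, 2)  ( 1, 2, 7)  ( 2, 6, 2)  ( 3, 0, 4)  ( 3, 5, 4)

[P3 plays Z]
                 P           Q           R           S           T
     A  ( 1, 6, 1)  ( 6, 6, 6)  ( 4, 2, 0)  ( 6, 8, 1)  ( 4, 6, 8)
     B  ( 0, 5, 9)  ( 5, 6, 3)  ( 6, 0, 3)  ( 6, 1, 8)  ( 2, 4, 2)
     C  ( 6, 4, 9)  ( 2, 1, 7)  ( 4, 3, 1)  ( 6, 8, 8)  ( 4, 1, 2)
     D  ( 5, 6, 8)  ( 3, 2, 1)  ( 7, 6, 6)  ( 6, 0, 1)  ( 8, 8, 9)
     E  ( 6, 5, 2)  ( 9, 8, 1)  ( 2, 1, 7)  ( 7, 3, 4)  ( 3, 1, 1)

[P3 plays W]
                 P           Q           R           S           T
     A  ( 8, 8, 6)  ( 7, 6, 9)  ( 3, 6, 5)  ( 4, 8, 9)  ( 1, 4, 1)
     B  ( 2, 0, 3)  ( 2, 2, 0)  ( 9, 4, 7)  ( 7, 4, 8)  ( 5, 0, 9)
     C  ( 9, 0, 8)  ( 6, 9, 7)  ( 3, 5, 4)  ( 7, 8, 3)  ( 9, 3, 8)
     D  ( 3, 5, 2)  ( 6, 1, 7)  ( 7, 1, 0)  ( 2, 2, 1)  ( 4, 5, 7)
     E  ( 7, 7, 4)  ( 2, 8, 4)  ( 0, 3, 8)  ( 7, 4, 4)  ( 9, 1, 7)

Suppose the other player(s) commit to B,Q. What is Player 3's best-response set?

u_3(X vs B,Q) = 3
u_3(Y vs B,Q) = 2
u_3(Z vs B,Q) = 3
u_3(W vs B,Q) = 0
max payoff 3 at {X,Z}

argmax u_3 = {X,Z}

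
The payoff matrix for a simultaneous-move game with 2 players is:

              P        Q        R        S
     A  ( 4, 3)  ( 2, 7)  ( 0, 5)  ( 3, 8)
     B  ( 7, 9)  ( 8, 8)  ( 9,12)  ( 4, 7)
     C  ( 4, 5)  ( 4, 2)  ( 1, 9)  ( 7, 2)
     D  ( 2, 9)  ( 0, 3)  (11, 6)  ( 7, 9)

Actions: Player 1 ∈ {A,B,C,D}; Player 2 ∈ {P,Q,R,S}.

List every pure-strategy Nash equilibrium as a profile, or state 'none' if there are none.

Nash profiles: (D,S)

(A,P): not NE [P1→B gives 7>4; P2→S gives 8>3]
(A,Q): not NE [P1→B gives 8>2; P2→S gives 8>7]
(A,R): not NE [P1→D gives 11>0; P2→S gives 8>5]
(A,S): not NE [P1→D gives 7>3]
(B,P): not NE [P2→R gives 12>9]
(B,Q): not NE [P2→R gives 12>8]
(B,R): not NE [P1→D gives 11>9]
(B,S): not NE [P1→D gives 7>4; P2→R gives 12>7]
(C,P): not NE [P1→B gives 7>4; P2→R gives 9>5]
(C,Q): not NE [P1→B gives 8>4; P2→R gives 9>2]
(C,R): not NE [P1→D gives 11>1]
(C,S): not NE [P2→R gives 9>2]
(D,P): not NE [P1→B gives 7>2]
(D,Q): not NE [P1→B gives 8>0; P2→S gives 9>3]
(D,R): not NE [P2→S gives 9>6]
(D,S): NE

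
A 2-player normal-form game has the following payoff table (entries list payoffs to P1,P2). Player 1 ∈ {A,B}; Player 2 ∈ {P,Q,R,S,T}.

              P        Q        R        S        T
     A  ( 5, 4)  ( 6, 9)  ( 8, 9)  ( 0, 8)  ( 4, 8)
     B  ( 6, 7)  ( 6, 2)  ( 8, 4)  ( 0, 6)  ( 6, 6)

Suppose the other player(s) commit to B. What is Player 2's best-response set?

u_2(P vs B) = 7
u_2(Q vs B) = 2
u_2(R vs B) = 4
u_2(S vs B) = 6
u_2(T vs B) = 6
max payoff 7 at {P}

BR_2 = {P}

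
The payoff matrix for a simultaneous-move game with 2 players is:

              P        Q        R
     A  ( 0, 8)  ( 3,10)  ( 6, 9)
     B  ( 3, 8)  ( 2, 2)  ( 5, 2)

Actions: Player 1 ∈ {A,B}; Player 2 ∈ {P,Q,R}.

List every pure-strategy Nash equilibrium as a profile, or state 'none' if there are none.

Nash profiles: (A,Q), (B,P)

(A,P): not NE [P1→B gives 3>0; P2→Q gives 10>8]
(A,Q): NE
(A,R): not NE [P2→Q gives 10>9]
(B,P): NE
(B,Q): not NE [P1→A gives 3>2; P2→P gives 8>2]
(B,R): not NE [P1→A gives 6>5; P2→P gives 8>2]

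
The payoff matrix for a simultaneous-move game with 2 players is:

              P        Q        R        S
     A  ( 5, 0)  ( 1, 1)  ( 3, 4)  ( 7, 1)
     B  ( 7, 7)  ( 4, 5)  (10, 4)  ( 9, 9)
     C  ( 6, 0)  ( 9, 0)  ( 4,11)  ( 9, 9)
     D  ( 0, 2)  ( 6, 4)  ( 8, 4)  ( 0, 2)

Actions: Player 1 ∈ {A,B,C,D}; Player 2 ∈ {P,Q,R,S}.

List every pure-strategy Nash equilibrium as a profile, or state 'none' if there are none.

(A,P): not NE [P1→B gives 7>5; P2→R gives 4>0]
(A,Q): not NE [P1→C gives 9>1; P2→R gives 4>1]
(A,R): not NE [P1→B gives 10>3]
(A,S): not NE [P1→C gives 9>7; P2→R gives 4>1]
(B,P): not NE [P2→S gives 9>7]
(B,Q): not NE [P1→C gives 9>4; P2→S gives 9>5]
(B,R): not NE [P2→S gives 9>4]
(B,S): NE
(C,P): not NE [P1→B gives 7>6; P2→R gives 11>0]
(C,Q): not NE [P2→R gives 11>0]
(C,R): not NE [P1→B gives 10>4]
(C,S): not NE [P2→R gives 11>9]
(D,P): not NE [P1→B gives 7>0; P2→R gives 4>2]
(D,Q): not NE [P1→C gives 9>6]
(D,R): not NE [P1→B gives 10>8]
(D,S): not NE [P1→C gives 9>0; P2→R gives 4>2]

PSNE = {(B,S)}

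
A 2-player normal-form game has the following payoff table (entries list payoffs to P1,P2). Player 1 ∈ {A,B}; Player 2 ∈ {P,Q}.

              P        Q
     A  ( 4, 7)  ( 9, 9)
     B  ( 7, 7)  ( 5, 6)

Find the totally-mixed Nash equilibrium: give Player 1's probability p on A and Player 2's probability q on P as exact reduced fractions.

P1 indiff ⇒ q·4+(1-q)·9 = q·7+(1-q)·5 ⇒ q(-3) = (1-q)(-4) ⇒ q = 4/7
P2 indiff ⇒ p·7+(1-p)·7 = p·9+(1-p)·6 ⇒ p(-2) = (1-p)(-1) ⇒ p = 1/3

(p,q) = (1/3, 4/7)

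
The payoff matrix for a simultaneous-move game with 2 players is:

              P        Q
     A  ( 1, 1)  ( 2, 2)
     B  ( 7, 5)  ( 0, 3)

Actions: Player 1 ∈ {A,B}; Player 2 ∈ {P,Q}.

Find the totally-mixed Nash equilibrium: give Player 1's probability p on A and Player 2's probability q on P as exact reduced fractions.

(p,q) = (2/3, 1/4)

P1 indiff ⇒ q·1+(1-q)·2 = q·7+(1-q)·0 ⇒ q(-6) = (1-q)(-2) ⇒ q = 1/4
P2 indiff ⇒ p·1+(1-p)·5 = p·2+(1-p)·3 ⇒ p(-1) = (1-p)(-2) ⇒ p = 2/3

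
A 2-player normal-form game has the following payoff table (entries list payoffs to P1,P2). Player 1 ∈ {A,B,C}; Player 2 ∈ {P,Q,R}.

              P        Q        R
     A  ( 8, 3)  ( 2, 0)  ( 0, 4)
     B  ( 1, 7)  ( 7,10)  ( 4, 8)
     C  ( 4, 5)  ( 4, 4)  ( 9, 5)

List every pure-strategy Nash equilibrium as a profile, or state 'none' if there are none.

(A,P): not NE [P2→R gives 4>3]
(A,Q): not NE [P1→B gives 7>2; P2→R gives 4>0]
(A,R): not NE [P1→C gives 9>0]
(B,P): not NE [P1→A gives 8>1; P2→Q gives 10>7]
(B,Q): NE
(B,R): not NE [P1→C gives 9>4; P2→Q gives 10>8]
(C,P): not NE [P1→A gives 8>4]
(C,Q): not NE [P1→B gives 7>4; P2→R gives 5>4]
(C,R): NE

PSNE = {(B,Q), (C,R)}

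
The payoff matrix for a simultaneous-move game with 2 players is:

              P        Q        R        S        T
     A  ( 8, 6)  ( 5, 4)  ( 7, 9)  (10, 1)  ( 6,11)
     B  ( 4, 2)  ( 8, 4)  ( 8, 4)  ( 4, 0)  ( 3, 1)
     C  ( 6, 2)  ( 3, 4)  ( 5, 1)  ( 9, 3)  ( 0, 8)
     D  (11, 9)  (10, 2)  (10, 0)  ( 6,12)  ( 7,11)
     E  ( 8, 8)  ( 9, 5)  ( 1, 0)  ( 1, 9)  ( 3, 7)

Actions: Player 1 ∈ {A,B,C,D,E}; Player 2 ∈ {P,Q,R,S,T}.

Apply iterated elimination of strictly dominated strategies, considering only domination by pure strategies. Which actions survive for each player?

P1 drop B (D beats it: P:11>4 Q:10>8 R:10>8 S:6>4 T:7>3)
P1 drop C (A beats it: P:8>6 Q:5>3 R:7>5 S:10>9 T:6>0)
P1 drop E (D beats it: P:11>8 Q:10>9 R:10>1 S:6>1 T:7>3)
P2 drop P (T beats it: A:11>6 D:11>9)
P2 drop Q (T beats it: A:11>4 D:11>2)
P2 drop R (T beats it: A:11>9 D:11>0)
P1→{A,D} P2→{S,T}

Remaining: P1:{A,D} P2:{S,T}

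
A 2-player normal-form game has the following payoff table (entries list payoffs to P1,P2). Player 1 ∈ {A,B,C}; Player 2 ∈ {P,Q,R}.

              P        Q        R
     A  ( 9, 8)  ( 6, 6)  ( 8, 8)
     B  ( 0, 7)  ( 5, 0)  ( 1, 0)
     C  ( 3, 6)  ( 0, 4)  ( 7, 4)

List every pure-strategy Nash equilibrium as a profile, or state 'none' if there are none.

PSNE = {(A,P), (A,R)}

(A,P): NE
(A,Q): not NE [P2→R gives 8>6]
(A,R): NE
(B,P): not NE [P1→A gives 9>0]
(B,Q): not NE [P1→A gives 6>5; P2→P gives 7>0]
(B,R): not NE [P1→A gives 8>1; P2→P gives 7>0]
(C,P): not NE [P1→A gives 9>3]
(C,Q): not NE [P1→A gives 6>0; P2→P gives 6>4]
(C,R): not NE [P1→A gives 8>7; P2→P gives 6>4]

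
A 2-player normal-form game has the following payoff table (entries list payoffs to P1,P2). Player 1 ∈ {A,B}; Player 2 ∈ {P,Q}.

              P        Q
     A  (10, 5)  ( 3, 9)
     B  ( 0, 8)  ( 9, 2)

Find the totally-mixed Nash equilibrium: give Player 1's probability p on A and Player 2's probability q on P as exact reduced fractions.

P1 mixes 3/5 on A; P2 mixes 3/8 on P

P1 indiff ⇒ q·10+(1-q)·3 = q·0+(1-q)·9 ⇒ q(10) = (1-q)(6) ⇒ q = 3/8
P2 indiff ⇒ p·5+(1-p)·8 = p·9+(1-p)·2 ⇒ p(-4) = (1-p)(-6) ⇒ p = 3/5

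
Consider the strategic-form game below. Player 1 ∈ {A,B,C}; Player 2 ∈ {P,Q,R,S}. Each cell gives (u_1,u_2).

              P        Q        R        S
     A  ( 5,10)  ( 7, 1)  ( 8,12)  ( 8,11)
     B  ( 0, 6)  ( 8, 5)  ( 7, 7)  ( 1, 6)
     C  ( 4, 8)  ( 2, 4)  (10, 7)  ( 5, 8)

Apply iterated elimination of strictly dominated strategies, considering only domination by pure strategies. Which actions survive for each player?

P2 drop Q (P beats it: A:10>1 B:6>5 C:8>4)
P1 drop B (A beats it: P:5>0 R:8>7 S:8>1)
P1→{A,C} P2→{P,R,S}

Remaining: P1:{A,C} P2:{P,R,S}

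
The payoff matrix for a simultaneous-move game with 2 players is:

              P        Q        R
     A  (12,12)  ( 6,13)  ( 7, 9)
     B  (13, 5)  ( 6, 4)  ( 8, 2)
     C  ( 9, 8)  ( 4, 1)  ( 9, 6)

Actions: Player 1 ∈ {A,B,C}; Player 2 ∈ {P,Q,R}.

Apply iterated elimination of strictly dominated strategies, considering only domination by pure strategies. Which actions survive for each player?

P2 drop R (P beats it: A:12>9 B:5>2 C:8>6)
P1 drop C (A beats it: P:12>9 Q:6>4)
P1→{A,B} P2→{P,Q}

IESDS → P1:{A,B} P2:{P,Q}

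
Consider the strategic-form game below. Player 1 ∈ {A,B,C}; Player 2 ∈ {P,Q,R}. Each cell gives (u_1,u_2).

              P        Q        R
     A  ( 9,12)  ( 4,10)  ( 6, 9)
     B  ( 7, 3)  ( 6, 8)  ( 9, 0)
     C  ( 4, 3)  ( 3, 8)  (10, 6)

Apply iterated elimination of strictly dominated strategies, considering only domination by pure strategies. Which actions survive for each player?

Survivors P1:{A,B} P2:{P,Q}

P2 drop R (Q beats it: A:10>9 B:8>0 C:8>6)
P1 drop C (A beats it: P:9>4 Q:4>3)
P1→{A,B} P2→{P,Q}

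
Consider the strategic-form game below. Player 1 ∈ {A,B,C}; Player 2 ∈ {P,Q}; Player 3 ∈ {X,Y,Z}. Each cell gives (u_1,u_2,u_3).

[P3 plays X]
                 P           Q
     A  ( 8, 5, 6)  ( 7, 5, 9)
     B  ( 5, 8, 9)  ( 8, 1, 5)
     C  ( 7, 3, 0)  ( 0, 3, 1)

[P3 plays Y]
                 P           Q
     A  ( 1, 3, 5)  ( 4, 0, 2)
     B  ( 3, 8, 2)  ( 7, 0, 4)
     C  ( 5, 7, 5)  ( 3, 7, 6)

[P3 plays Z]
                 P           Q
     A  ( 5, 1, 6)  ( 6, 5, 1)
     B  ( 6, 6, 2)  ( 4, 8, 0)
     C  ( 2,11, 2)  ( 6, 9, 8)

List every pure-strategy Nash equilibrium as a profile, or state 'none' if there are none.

(A,P,X): NE
(A,P,Y): not NE [P1→C gives 5>1; P3→Z gives 6>5]
(A,P,Z): not NE [P1→B gives 6>5; P2→Q gives 5>1]
(A,Q,X): not NE [P1→B gives 8>7]
(A,Q,Y): not NE [P1→B gives 7>4; P2→P gives 3>0; P3→X gives 9>2]
(A,Q,Z): not NE [P3→X gives 9>1]
(B,P,X): not NE [P1→A gives 8>5]
(B,P,Y): not NE [P1→C gives 5>3; P3→X gives 9>2]
(B,P,Z): not NE [P2→Q gives 8>6; P3→X gives 9>2]
(B,Q,X): not NE [P2→P gives 8>1]
(B,Q,Y): not NE [P2→P gives 8>0; P3→X gives 5>4]
(B,Q,Z): not NE [P1→C gives 6>4; P3→X gives 5>0]
(C,P,X): not NE [P1→A gives 8>7; P3→Y gives 5>0]
(C,P,Y): NE
(C,P,Z): not NE [P1→B gives 6>2; P3→Y gives 5>2]
(C,Q,X): not NE [P1→B gives 8>0; P3→Z gives 8>1]
(C,Q,Y): not NE [P1→B gives 7>3; P3→Z gives 8>6]
(C,Q,Z): not NE [P2→P gives 11>9]

NE set: (A,P,X), (C,P,Y)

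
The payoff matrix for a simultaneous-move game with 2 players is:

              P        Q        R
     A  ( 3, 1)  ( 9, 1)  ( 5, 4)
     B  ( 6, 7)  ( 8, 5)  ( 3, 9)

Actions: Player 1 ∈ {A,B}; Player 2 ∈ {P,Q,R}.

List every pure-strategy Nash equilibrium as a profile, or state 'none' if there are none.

Nash profiles: (A,R)

(A,P): not NE [P1→B gives 6>3; P2→R gives 4>1]
(A,Q): not NE [P2→R gives 4>1]
(A,R): NE
(B,P): not NE [P2→R gives 9>7]
(B,Q): not NE [P1→A gives 9>8; P2→R gives 9>5]
(B,R): not NE [P1→A gives 5>3]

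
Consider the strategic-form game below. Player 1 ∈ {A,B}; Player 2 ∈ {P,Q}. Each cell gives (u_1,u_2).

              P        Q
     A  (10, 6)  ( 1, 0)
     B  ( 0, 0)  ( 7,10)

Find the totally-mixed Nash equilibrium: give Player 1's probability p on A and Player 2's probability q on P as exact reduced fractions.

P1 indiff ⇒ q·10+(1-q)·1 = q·0+(1-q)·7 ⇒ q(10) = (1-q)(6) ⇒ q = 3/8
P2 indiff ⇒ p·6+(1-p)·0 = p·0+(1-p)·10 ⇒ p(6) = (1-p)(10) ⇒ p = 5/8

P1 mixes 5/8 on A; P2 mixes 3/8 on P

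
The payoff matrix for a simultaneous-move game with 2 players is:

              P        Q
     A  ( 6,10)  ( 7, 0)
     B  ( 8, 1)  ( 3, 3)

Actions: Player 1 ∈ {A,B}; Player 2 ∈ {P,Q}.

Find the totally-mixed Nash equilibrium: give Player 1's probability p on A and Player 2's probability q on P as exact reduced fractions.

p=1/6, q=2/3

P1 indiff ⇒ q·6+(1-q)·7 = q·8+(1-q)·3 ⇒ q(-2) = (1-q)(-4) ⇒ q = 2/3
P2 indiff ⇒ p·10+(1-p)·1 = p·0+(1-p)·3 ⇒ p(10) = (1-p)(2) ⇒ p = 1/6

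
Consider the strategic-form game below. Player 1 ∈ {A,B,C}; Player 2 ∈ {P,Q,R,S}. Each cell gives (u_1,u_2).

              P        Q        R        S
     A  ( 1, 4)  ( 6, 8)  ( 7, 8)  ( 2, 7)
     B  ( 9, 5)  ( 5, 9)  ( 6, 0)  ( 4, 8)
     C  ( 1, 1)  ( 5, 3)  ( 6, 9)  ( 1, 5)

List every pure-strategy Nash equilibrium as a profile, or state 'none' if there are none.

PSNE = {(A,Q), (A,R)}

(A,P): not NE [P1→B gives 9>1; P2→R gives 8>4]
(A,Q): NE
(A,R): NE
(A,S): not NE [P1→B gives 4>2; P2→R gives 8>7]
(B,P): not NE [P2→Q gives 9>5]
(B,Q): not NE [P1→A gives 6>5]
(B,R): not NE [P1→A gives 7>6; P2→Q gives 9>0]
(B,S): not NE [P2→Q gives 9>8]
(C,P): not NE [P1→B gives 9>1; P2→R gives 9>1]
(C,Q): not NE [P1→A gives 6>5; P2→R gives 9>3]
(C,R): not NE [P1→A gives 7>6]
(C,S): not NE [P1→B gives 4>1; P2→R gives 9>5]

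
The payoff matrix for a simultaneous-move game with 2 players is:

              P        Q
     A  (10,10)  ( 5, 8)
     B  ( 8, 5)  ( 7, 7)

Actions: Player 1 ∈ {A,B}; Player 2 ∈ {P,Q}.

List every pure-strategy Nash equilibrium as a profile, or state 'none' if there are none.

(A,P): NE
(A,Q): not NE [P1→B gives 7>5; P2→P gives 10>8]
(B,P): not NE [P1→A gives 10>8; P2→Q gives 7>5]
(B,Q): NE

NE set: (A,P), (B,Q)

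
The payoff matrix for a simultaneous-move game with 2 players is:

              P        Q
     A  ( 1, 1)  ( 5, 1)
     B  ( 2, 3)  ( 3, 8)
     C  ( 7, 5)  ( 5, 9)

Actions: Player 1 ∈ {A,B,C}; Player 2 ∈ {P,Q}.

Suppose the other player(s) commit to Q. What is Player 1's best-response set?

BR_1 = {A,C}

u_1(A vs Q) = 5
u_1(B vs Q) = 3
u_1(C vs Q) = 5
max payoff 5 at {A,C}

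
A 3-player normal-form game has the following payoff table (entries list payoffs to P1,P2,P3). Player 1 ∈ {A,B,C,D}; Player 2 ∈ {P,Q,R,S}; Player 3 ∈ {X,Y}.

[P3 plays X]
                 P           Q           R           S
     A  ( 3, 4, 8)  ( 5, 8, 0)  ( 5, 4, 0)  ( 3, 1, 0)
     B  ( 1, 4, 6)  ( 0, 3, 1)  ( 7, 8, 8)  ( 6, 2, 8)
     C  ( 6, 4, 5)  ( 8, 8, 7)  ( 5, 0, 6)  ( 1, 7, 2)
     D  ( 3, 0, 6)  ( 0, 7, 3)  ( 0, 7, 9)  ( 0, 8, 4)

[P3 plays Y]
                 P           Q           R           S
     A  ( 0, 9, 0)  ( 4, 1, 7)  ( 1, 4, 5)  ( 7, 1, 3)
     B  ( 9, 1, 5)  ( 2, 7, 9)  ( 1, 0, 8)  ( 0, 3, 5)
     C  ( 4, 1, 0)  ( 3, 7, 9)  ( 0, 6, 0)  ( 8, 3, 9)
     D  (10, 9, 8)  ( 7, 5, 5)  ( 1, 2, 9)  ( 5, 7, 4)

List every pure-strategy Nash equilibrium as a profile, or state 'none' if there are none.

(A,P,X): not NE [P1→C gives 6>3; P2→Q gives 8>4]
(A,P,Y): not NE [P1→D gives 10>0; P3→X gives 8>0]
(A,Q,X): not NE [P1→C gives 8>5; P3→Y gives 7>0]
(A,Q,Y): not NE [P1→D gives 7>4; P2→P gives 9>1]
(A,R,X): not NE [P1→B gives 7>5; P2→Q gives 8>4; P3→Y gives 5>0]
(A,R,Y): not NE [P2→P gives 9>4]
(A,S,X): not NE [P1→B gives 6>3; P2→Q gives 8>1; P3→Y gives 3>0]
(A,S,Y): not NE [P1→C gives 8>7; P2→P gives 9>1]
(B,P,X): not NE [P1→C gives 6>1; P2→R gives 8>4]
(B,P,Y): not NE [P1→D gives 10>9; P2→Q gives 7>1; P3→X gives 6>5]
(B,Q,X): not NE [P1→C gives 8>0; P2→R gives 8>3; P3→Y gives 9>1]
(B,Q,Y): not NE [P1→D gives 7>2]
(B,R,X): NE
(B,R,Y): not NE [P2→Q gives 7>0]
(B,S,X): not NE [P2→R gives 8>2]
(B,S,Y): not NE [P1→C gives 8>0; P2→Q gives 7>3; P3→X gives 8>5]
(C,P,X): not NE [P2→Q gives 8>4]
(C,P,Y): not NE [P1→D gives 10>4; P2→Q gives 7>1; P3→X gives 5>0]
(C,Q,X): not NE [P3→Y gives 9>7]
(C,Q,Y): not NE [P1→D gives 7>3]
(C,R,X): not NE [P1→B gives 7>5; P2→Q gives 8>0]
(C,R,Y): not NE [P1→D gives 1>0; P2→Q gives 7>6; P3→X gives 6>0]
(C,S,X): not NE [P1→B gives 6>1; P2→Q gives 8>7; P3→Y gives 9>2]
(C,S,Y): not NE [P2→Q gives 7>3]
(D,P,X): not NE [P1→C gives 6>3; P2→S gives 8>0; P3→Y gives 8>6]
(D,P,Y): NE
(D,Q,X): not NE [P1→C gives 8>0; P2→S gives 8>7; P3→Y gives 5>3]
(D,Q,Y): not NE [P2→P gives 9>5]
(D,R,X): not NE [P1→B gives 7>0; P2→S gives 8>7]
(D,R,Y): not NE [P2→P gives 9>2]
(D,S,X): not NE [P1→B gives 6>0]
(D,S,Y): not NE [P1→C gives 8>5; P2→P gives 9>7]

Nash profiles: (B,R,X), (D,P,Y)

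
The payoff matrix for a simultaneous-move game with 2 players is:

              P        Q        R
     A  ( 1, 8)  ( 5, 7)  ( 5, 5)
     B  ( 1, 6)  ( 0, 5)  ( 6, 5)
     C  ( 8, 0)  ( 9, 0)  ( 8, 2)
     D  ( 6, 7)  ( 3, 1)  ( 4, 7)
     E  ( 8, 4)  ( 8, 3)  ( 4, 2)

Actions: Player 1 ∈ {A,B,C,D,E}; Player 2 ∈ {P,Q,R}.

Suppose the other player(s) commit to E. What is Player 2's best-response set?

u_2(P vs E) = 4
u_2(Q vs E) = 3
u_2(R vs E) = 2
max payoff 4 at {P}

argmax u_2 = {P}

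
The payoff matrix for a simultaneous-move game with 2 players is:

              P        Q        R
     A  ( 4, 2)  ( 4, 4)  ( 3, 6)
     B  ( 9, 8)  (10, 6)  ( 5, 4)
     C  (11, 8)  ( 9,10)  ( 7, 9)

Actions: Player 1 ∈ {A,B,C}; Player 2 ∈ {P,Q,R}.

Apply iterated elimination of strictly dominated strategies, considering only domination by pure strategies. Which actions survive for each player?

P1 drop A (B beats it: P:9>4 Q:10>4 R:5>3)
P2 drop R (Q beats it: B:6>4 C:10>9)
P1→{B,C} P2→{P,Q}

Survivors P1:{B,C} P2:{P,Q}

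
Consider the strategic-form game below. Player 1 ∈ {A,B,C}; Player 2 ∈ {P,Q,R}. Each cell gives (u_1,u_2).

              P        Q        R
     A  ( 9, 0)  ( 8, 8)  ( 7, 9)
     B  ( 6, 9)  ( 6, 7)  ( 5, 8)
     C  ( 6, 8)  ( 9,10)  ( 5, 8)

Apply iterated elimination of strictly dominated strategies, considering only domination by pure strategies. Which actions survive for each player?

Survivors P1:{A,C} P2:{Q,R}

P1 drop B (A beats it: P:9>6 Q:8>6 R:7>5)
P2 drop P (Q beats it: A:8>0 C:10>8)
P1→{A,C} P2→{Q,R}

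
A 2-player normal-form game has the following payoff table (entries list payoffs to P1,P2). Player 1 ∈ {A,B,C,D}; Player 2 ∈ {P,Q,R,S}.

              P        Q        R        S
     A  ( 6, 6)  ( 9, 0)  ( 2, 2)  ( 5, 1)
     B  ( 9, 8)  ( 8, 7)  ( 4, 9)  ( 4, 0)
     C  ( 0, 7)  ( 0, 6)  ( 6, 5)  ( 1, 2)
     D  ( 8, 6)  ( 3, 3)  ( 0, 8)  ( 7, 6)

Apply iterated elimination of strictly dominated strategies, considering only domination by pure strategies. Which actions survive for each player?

IESDS → P1:{B,C} P2:{P,R}

P2 drop Q (P beats it: A:6>0 B:8>7 C:7>6 D:6>3)
P2 drop S (R beats it: A:2>1 B:9>0 C:5>2 D:8>6)
P1 drop A (B beats it: P:9>6 R:4>2)
P1 drop D (B beats it: P:9>8 R:4>0)
P1→{B,C} P2→{P,R}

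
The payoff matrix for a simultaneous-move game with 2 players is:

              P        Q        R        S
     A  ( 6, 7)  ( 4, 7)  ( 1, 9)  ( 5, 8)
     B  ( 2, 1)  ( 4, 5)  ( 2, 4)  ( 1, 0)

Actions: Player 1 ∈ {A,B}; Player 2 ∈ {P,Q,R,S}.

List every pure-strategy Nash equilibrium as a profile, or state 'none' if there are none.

(A,P): not NE [P2→R gives 9>7]
(A,Q): not NE [P2→R gives 9>7]
(A,R): not NE [P1→B gives 2>1]
(A,S): not NE [P2→R gives 9>8]
(B,P): not NE [P1→A gives 6>2; P2→Q gives 5>1]
(B,Q): NE
(B,R): not NE [P2→Q gives 5>4]
(B,S): not NE [P1→A gives 5>1; P2→Q gives 5>0]

Nash profiles: (B,Q)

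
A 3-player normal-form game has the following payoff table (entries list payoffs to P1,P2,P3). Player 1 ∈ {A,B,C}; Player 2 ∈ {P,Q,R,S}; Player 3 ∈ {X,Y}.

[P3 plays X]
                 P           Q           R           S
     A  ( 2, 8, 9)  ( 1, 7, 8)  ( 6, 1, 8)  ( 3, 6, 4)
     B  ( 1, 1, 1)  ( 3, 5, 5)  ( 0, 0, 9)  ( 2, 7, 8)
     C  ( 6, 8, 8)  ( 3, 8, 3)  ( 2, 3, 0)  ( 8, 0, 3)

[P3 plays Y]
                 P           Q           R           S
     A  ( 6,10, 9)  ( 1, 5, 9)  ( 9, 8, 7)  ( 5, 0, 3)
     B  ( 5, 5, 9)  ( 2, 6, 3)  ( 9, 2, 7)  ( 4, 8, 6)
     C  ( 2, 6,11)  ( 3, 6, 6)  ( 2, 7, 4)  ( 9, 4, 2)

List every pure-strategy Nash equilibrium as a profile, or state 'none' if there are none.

Nash profiles: (A,P,Y)

(A,P,X): not NE [P1→C gives 6>2]
(A,P,Y): NE
(A,Q,X): not NE [P1→C gives 3>1; P2→P gives 8>7; P3→Y gives 9>8]
(A,Q,Y): not NE [P1→C gives 3>1; P2→P gives 10>5]
(A,R,X): not NE [P2→P gives 8>1]
(A,R,Y): not NE [P2→P gives 10>8; P3→X gives 8>7]
(A,S,X): not NE [P1→C gives 8>3; P2→P gives 8>6]
(A,S,Y): not NE [P1→C gives 9>5; P2→P gives 10>0; P3→X gives 4>3]
(B,P,X): not NE [P1→C gives 6>1; P2→S gives 7>1; P3→Y gives 9>1]
(B,P,Y): not NE [P1→A gives 6>5; P2→S gives 8>5]
(B,Q,X): not NE [P2→S gives 7>5]
(B,Q,Y): not NE [P1→C gives 3>2; P2→S gives 8>6; P3→X gives 5>3]
(B,R,X): not NE [P1→A gives 6>0; P2→S gives 7>0]
(B,R,Y): not NE [P2→S gives 8>2; P3→X gives 9>7]
(B,S,X): not NE [P1→C gives 8>2]
(B,S,Y): not NE [P1→C gives 9>4; P3→X gives 8>6]
(C,P,X): not NE [P3→Y gives 11>8]
(C,P,Y): not NE [P1→A gives 6>2; P2→R gives 7>6]
(C,Q,X): not NE [P3→Y gives 6>3]
(C,Q,Y): not NE [P2→R gives 7>6]
(C,R,X): not NE [P1→A gives 6>2; P2→Q gives 8>3; P3→Y gives 4>0]
(C,R,Y): not NE [P1→B gives 9>2]
(C,S,X): not NE [P2→Q gives 8>0]
(C,S,Y): not NE [P2→R gives 7>4; P3→X gives 3>2]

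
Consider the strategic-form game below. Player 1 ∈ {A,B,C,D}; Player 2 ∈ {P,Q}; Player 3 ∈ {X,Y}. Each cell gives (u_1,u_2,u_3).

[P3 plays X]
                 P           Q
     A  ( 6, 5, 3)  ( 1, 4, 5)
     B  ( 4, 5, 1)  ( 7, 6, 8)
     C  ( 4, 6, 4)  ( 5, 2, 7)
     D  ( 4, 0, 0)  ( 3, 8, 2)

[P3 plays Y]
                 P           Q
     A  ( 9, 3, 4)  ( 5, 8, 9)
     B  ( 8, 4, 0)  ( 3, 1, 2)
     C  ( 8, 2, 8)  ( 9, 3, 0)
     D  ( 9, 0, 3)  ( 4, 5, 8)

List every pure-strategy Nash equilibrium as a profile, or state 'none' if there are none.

NE set: (B,Q,X)

(A,P,X): not NE [P3→Y gives 4>3]
(A,P,Y): not NE [P2→Q gives 8>3]
(A,Q,X): not NE [P1→B gives 7>1; P2→P gives 5>4; P3→Y gives 9>5]
(A,Q,Y): not NE [P1→C gives 9>5]
(B,P,X): not NE [P1→A gives 6>4; P2→Q gives 6>5]
(B,P,Y): not NE [P1→D gives 9>8; P3→X gives 1>0]
(B,Q,X): NE
(B,Q,Y): not NE [P1→C gives 9>3; P2→P gives 4>1; P3→X gives 8>2]
(C,P,X): not NE [P1→A gives 6>4; P3→Y gives 8>4]
(C,P,Y): not NE [P1→D gives 9>8; P2→Q gives 3>2]
(C,Q,X): not NE [P1→B gives 7>5; P2→P gives 6>2]
(C,Q,Y): not NE [P3→X gives 7>0]
(D,P,X): not NE [P1→A gives 6>4; P2→Q gives 8>0; P3→Y gives 3>0]
(D,P,Y): not NE [P2→Q gives 5>0]
(D,Q,X): not NE [P1→B gives 7>3; P3→Y gives 8>2]
(D,Q,Y): not NE [P1→C gives 9>4]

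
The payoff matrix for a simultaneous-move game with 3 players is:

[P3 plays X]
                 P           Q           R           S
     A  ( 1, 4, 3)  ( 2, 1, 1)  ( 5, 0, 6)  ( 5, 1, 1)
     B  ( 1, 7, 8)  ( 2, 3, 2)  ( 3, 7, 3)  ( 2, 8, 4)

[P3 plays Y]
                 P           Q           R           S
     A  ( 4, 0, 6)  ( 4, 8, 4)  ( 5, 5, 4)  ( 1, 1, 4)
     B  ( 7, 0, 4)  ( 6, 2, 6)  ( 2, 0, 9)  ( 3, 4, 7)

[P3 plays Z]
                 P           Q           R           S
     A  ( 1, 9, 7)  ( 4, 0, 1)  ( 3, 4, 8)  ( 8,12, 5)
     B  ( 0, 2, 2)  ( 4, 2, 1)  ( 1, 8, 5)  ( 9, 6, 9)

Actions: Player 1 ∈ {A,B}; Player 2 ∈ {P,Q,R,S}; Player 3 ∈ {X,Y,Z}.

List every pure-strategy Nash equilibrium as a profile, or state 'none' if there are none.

(A,P,X): not NE [P3→Z gives 7>3]
(A,P,Y): not NE [P1→B gives 7>4; P2→Q gives 8>0; P3→Z gives 7>6]
(A,P,Z): not NE [P2→S gives 12>9]
(A,Q,X): not NE [P2→P gives 4>1; P3→Y gives 4>1]
(A,Q,Y): not NE [P1→B gives 6>4]
(A,Q,Z): not NE [P2→S gives 12>0; P3→Y gives 4>1]
(A,R,X): not NE [P2→P gives 4>0; P3→Z gives 8>6]
(A,R,Y): not NE [P2→Q gives 8>5; P3→Z gives 8>4]
(A,R,Z): not NE [P2→S gives 12>4]
(A,S,X): not NE [P2→P gives 4>1; P3→Z gives 5>1]
(A,S,Y): not NE [P1→B gives 3>1; P2→Q gives 8>1; P3→Z gives 5>4]
(A,S,Z): not NE [P1→B gives 9>8]
(B,P,X): not NE [P2→S gives 8>7]
(B,P,Y): not NE [P2→S gives 4>0; P3→X gives 8>4]
(B,P,Z): not NE [P1→A gives 1>0; P2→R gives 8>2; P3→X gives 8>2]
(B,Q,X): not NE [P2→S gives 8>3; P3→Y gives 6>2]
(B,Q,Y): not NE [P2→S gives 4>2]
(B,Q,Z): not NE [P2→R gives 8>2; P3→Y gives 6>1]
(B,R,X): not NE [P1→A gives 5>3; P2→S gives 8>7; P3→Y gives 9>3]
(B,R,Y): not NE [P1→A gives 5>2; P2→S gives 4>0]
(B,R,Z): not NE [P1→A gives 3>1; P3→Y gives 9>5]
(B,S,X): not NE [P1→A gives 5>2; P3→Z gives 9>4]
(B,S,Y): not NE [P3→Z gives 9>7]
(B,S,Z): not NE [P2→R gives 8>6]

PSNE: ∅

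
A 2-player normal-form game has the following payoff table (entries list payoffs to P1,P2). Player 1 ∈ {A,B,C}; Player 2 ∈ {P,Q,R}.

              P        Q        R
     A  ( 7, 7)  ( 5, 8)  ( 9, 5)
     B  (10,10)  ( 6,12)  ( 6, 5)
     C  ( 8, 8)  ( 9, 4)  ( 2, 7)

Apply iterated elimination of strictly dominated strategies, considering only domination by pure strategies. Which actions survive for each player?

Remaining: P1:{B,C} P2:{P,Q}

P2 drop R (P beats it: A:7>5 B:10>5 C:8>7)
P1 drop A (B beats it: P:10>7 Q:6>5)
P1→{B,C} P2→{P,Q}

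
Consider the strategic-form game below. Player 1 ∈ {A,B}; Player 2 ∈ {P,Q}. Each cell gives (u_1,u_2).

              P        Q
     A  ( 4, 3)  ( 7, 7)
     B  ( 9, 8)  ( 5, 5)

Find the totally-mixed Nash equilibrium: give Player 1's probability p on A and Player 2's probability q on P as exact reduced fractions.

p=3/7, q=2/7

P1 indiff ⇒ q·4+(1-q)·7 = q·9+(1-q)·5 ⇒ q(-5) = (1-q)(-2) ⇒ q = 2/7
P2 indiff ⇒ p·3+(1-p)·8 = p·7+(1-p)·5 ⇒ p(-4) = (1-p)(-3) ⇒ p = 3/7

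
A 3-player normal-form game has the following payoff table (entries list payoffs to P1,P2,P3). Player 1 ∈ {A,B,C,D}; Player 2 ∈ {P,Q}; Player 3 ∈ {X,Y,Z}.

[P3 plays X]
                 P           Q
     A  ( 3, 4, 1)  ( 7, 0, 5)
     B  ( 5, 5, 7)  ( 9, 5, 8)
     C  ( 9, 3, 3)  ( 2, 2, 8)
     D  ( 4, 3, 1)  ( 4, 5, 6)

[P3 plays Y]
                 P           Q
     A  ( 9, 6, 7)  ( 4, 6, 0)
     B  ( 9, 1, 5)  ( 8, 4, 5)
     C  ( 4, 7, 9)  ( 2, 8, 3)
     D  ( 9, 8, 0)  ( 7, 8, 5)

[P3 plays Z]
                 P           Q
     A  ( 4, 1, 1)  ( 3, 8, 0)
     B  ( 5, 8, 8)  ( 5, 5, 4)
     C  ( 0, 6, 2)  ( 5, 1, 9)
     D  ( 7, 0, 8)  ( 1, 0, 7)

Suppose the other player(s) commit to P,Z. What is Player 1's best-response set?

argmax u_1 = {D}

u_1(A vs P,Z) = 4
u_1(B vs P,Z) = 5
u_1(C vs P,Z) = 0
u_1(D vs P,Z) = 7
max payoff 7 at {D}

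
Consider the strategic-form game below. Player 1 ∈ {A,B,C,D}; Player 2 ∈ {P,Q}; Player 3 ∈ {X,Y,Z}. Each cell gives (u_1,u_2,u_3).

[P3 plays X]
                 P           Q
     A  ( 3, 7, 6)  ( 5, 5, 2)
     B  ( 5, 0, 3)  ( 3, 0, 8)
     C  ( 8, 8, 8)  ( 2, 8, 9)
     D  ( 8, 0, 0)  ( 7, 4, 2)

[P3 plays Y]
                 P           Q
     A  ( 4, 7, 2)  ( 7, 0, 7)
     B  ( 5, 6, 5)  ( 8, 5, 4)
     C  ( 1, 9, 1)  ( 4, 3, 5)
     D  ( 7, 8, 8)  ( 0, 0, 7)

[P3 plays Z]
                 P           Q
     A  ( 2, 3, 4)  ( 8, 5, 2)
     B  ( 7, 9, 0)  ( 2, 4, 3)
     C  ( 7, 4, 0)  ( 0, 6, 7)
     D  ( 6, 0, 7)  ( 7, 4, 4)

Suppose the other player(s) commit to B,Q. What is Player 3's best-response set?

u_3(X vs B,Q) = 8
u_3(Y vs B,Q) = 4
u_3(Z vs B,Q) = 3
max payoff 8 at {X}

BR_3 = {X}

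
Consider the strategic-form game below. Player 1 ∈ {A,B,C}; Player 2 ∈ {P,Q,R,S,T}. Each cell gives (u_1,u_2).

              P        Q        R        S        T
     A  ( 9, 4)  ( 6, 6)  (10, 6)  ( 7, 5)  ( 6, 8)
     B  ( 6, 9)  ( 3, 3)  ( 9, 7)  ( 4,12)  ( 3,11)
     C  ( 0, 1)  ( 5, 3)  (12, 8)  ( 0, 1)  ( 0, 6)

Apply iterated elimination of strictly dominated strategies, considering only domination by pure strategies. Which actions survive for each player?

P1 drop B (A beats it: P:9>6 Q:6>3 R:10>9 S:7>4 T:6>3)
P2 drop P (Q beats it: A:6>4 C:3>1)
P2 drop Q (T beats it: A:8>6 C:6>3)
P2 drop S (R beats it: A:6>5 C:8>1)
P1→{A,C} P2→{R,T}

IESDS → P1:{A,C} P2:{R,T}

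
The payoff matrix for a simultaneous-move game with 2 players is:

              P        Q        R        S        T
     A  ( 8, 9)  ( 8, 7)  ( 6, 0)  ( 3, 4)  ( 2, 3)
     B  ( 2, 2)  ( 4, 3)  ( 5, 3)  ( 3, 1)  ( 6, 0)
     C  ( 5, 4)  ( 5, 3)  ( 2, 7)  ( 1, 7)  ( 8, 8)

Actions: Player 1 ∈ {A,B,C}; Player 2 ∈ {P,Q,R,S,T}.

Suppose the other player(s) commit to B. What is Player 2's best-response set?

P2 best: {Q,R}

u_2(P vs B) = 2
u_2(Q vs B) = 3
u_2(R vs B) = 3
u_2(S vs B) = 1
u_2(T vs B) = 0
max payoff 3 at {Q,R}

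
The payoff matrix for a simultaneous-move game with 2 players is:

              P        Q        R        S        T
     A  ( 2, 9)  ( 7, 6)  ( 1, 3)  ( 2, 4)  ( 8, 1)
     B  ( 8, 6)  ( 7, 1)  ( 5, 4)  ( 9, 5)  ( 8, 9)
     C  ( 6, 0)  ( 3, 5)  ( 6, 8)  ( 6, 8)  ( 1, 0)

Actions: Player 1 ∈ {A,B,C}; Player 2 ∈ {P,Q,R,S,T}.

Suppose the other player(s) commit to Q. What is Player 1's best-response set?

u_1(A vs Q) = 7
u_1(B vs Q) = 7
u_1(C vs Q) = 3
max payoff 7 at {A,B}

argmax u_1 = {A,B}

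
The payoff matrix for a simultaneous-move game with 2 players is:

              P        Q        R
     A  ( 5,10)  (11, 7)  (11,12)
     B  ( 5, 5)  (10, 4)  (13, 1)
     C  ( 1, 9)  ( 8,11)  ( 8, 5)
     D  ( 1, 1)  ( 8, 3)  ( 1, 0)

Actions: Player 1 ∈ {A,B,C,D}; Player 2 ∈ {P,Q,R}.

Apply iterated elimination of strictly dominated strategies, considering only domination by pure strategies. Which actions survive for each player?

P1 drop C (A beats it: P:5>1 Q:11>8 R:11>8)
P1 drop D (A beats it: P:5>1 Q:11>8 R:11>1)
P2 drop Q (P beats it: A:10>7 B:5>4)
P1→{A,B} P2→{P,R}

Remaining: P1:{A,B} P2:{P,R}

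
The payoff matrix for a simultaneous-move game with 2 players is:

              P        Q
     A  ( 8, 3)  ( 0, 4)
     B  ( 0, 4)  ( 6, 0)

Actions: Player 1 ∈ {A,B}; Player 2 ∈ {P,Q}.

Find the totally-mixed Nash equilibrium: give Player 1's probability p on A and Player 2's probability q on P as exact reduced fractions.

P1 mixes 4/5 on A; P2 mixes 3/7 on P

P1 indiff ⇒ q·8+(1-q)·0 = q·0+(1-q)·6 ⇒ q(8) = (1-q)(6) ⇒ q = 3/7
P2 indiff ⇒ p·3+(1-p)·4 = p·4+(1-p)·0 ⇒ p(-1) = (1-p)(-4) ⇒ p = 4/5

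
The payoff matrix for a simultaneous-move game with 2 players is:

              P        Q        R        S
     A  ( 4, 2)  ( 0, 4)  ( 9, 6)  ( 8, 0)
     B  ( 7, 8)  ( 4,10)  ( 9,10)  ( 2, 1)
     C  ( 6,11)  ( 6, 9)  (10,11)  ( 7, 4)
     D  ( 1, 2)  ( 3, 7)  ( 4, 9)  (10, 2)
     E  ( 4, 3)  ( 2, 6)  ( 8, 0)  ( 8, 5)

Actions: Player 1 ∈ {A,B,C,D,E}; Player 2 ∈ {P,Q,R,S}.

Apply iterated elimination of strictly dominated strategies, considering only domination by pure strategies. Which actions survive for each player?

IESDS → P1:{B,C} P2:{P,Q,R}

P2 drop S (Q beats it: A:4>0 B:10>1 C:9>4 D:7>2 E:6>5)
P1 drop A (C beats it: P:6>4 Q:6>0 R:10>9)
P1 drop D (B beats it: P:7>1 Q:4>3 R:9>4)
P1 drop E (B beats it: P:7>4 Q:4>2 R:9>8)
P1→{B,C} P2→{P,Q,R}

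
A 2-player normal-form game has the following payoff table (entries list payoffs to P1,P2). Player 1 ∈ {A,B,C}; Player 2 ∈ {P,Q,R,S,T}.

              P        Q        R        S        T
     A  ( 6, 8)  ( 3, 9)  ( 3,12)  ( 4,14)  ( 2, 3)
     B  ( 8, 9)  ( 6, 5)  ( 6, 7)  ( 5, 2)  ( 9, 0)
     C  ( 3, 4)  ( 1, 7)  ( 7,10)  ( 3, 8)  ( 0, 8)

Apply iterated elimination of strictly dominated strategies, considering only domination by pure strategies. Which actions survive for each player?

Survivors P1:{B,C} P2:{P,R}

P1 drop A (B beats it: P:8>6 Q:6>3 R:6>3 S:5>4 T:9>2)
P2 drop Q (R beats it: B:7>5 C:10>7)
P2 drop S (R beats it: B:7>2 C:10>8)
P2 drop T (R beats it: B:7>0 C:10>8)
P1→{B,C} P2→{P,R}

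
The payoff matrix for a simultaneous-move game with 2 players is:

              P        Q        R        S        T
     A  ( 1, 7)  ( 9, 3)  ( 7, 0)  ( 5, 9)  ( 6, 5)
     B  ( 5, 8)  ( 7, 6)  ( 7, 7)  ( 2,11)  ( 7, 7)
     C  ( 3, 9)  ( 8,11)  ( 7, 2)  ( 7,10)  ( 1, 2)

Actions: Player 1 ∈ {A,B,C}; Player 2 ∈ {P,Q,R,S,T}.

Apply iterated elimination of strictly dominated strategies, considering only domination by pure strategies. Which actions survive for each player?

Survivors P1:{A,C} P2:{Q,S}

P2 drop P (S beats it: A:9>7 B:11>8 C:10>9)
P2 drop R (S beats it: A:9>0 B:11>7 C:10>2)
P2 drop T (S beats it: A:9>5 B:11>7 C:10>2)
P1 drop B (A beats it: Q:9>7 S:5>2)
P1→{A,C} P2→{Q,S}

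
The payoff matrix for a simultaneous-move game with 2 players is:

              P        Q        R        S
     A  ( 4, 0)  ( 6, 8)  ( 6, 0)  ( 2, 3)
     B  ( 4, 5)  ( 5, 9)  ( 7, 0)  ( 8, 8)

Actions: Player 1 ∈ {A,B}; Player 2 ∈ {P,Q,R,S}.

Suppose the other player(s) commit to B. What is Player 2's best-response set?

u_2(P vs B) = 5
u_2(Q vs B) = 9
u_2(R vs B) = 0
u_2(S vs B) = 8
max payoff 9 at {Q}

BR_2 = {Q}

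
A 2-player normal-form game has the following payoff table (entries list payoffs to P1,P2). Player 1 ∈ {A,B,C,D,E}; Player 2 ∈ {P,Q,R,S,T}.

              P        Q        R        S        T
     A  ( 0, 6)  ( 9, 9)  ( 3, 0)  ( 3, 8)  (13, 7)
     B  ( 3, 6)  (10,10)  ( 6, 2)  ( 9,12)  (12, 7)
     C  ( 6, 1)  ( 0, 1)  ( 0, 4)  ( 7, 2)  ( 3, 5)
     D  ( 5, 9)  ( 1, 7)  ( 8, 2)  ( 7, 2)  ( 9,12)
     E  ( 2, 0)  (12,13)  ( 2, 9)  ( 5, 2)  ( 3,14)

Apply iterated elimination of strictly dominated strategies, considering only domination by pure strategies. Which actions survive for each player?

Remaining: P1:{A,B,E} P2:{Q,S,T}

P2 drop P (T beats it: A:7>6 B:7>6 C:5>1 D:12>9 E:14>0)
P1 drop C (B beats it: Q:10>0 R:6>0 S:9>7 T:12>3)
P2 drop R (Q beats it: A:9>0 B:10>2 D:7>2 E:13>9)
P1 drop D (B beats it: Q:10>1 S:9>7 T:12>9)
P1→{A,B,E} P2→{Q,S,T}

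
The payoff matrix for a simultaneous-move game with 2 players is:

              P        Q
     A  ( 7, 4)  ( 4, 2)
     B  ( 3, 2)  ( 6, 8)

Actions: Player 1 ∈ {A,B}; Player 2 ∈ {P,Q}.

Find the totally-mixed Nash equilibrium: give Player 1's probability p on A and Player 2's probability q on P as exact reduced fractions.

P1 indiff ⇒ q·7+(1-q)·4 = q·3+(1-q)·6 ⇒ q(4) = (1-q)(2) ⇒ q = 1/3
P2 indiff ⇒ p·4+(1-p)·2 = p·2+(1-p)·8 ⇒ p(2) = (1-p)(6) ⇒ p = 3/4

p=3/4, q=1/3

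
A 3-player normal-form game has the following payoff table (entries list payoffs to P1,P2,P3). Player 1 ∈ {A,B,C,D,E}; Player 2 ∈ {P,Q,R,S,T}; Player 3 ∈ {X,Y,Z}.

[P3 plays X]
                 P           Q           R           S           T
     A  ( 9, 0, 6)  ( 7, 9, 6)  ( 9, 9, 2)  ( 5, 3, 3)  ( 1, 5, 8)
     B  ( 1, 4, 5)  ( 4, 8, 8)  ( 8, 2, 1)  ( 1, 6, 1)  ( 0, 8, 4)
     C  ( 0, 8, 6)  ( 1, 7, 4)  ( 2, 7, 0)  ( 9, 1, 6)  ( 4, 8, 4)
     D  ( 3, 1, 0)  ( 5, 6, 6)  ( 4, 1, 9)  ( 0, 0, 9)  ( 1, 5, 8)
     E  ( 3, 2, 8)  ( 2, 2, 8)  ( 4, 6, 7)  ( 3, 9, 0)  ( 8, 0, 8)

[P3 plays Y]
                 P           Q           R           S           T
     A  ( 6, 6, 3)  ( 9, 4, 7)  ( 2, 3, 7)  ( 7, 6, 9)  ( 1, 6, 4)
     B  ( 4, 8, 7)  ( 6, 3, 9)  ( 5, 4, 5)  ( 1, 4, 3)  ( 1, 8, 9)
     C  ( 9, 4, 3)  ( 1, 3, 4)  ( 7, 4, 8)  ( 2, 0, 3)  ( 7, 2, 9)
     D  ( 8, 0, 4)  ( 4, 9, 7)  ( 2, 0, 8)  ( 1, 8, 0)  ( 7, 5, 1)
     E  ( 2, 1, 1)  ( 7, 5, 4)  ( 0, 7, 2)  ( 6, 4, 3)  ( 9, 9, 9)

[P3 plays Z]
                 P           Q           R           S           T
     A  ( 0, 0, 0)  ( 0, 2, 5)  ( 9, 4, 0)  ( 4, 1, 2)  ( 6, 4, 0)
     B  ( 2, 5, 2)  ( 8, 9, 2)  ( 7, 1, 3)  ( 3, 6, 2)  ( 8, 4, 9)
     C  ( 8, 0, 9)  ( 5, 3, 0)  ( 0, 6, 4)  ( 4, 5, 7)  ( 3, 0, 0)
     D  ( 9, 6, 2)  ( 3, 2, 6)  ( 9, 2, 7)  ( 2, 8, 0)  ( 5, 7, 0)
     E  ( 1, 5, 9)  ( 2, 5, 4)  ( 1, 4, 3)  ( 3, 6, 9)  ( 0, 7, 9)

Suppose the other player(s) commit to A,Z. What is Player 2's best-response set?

u_2(P vs A,Z) = 0
u_2(Q vs A,Z) = 2
u_2(R vs A,Z) = 4
u_2(S vs A,Z) = 1
u_2(T vs A,Z) = 4
max payoff 4 at {R,T}

BR_2 = {R,T}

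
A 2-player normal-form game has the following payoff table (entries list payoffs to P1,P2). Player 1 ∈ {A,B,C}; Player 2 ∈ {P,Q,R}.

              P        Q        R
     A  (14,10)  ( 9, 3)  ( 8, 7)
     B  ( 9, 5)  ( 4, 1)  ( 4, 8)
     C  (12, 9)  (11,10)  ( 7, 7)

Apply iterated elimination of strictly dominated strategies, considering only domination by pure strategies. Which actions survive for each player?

IESDS → P1:{A,C} P2:{P,Q}

P1 drop B (A beats it: P:14>9 Q:9>4 R:8>4)
P2 drop R (P beats it: A:10>7 C:9>7)
P1→{A,C} P2→{P,Q}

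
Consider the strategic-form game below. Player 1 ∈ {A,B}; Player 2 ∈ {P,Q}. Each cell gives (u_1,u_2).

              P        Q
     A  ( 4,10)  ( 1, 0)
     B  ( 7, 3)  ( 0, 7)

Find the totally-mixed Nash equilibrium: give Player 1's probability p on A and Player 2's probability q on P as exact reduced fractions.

P1 indiff ⇒ q·4+(1-q)·1 = q·7+(1-q)·0 ⇒ q(-3) = (1-q)(-1) ⇒ q = 1/4
P2 indiff ⇒ p·10+(1-p)·3 = p·0+(1-p)·7 ⇒ p(10) = (1-p)(4) ⇒ p = 2/7

P1 mixes 2/7 on A; P2 mixes 1/4 on P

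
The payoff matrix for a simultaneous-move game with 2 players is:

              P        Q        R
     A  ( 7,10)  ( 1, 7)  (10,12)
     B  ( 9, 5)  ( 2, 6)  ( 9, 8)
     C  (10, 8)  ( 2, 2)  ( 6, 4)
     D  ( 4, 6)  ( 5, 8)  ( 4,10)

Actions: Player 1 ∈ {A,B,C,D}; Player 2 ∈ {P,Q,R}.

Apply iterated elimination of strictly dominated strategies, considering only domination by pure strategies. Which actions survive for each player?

Survivors P1:{A,B,C} P2:{P,R}

P2 drop Q (R beats it: A:12>7 B:8>6 C:4>2 D:10>8)
P1 drop D (A beats it: P:7>4 R:10>4)
P1→{A,B,C} P2→{P,R}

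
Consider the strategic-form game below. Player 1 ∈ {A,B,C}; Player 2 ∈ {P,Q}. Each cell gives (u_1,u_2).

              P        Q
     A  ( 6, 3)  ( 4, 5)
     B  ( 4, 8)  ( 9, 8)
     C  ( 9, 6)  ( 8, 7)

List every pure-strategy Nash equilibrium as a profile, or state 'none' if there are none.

PSNE = {(B,Q)}

(A,P): not NE [P1→C gives 9>6; P2→Q gives 5>3]
(A,Q): not NE [P1→B gives 9>4]
(B,P): not NE [P1→C gives 9>4]
(B,Q): NE
(C,P): not NE [P2→Q gives 7>6]
(C,Q): not NE [P1→B gives 9>8]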